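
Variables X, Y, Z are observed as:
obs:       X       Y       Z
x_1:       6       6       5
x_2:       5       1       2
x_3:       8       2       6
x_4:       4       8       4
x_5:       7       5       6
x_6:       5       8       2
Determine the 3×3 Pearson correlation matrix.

Step 1 — column means:
  mean(X) = (6 + 5 + 8 + 4 + 7 + 5) / 6 = 35/6 = 5.8333
  mean(Y) = (6 + 1 + 2 + 8 + 5 + 8) / 6 = 30/6 = 5
  mean(Z) = (5 + 2 + 6 + 4 + 6 + 2) / 6 = 25/6 = 4.1667

Step 2 — sample variances and covariances s[i,j] = (1/(n-1)) · Σ_k (x_{k,i} - mean_i) · (x_{k,j} - mean_j), with n-1 = 5:
  s[X,X] = ((0.1667)·(0.1667) + (-0.8333)·(-0.8333) + (2.1667)·(2.1667) + (-1.8333)·(-1.8333) + (1.1667)·(1.1667) + (-0.8333)·(-0.8333)) / 5 = 10.8333/5 = 2.1667
  s[X,Y] = ((0.1667)·(1) + (-0.8333)·(-4) + (2.1667)·(-3) + (-1.8333)·(3) + (1.1667)·(0) + (-0.8333)·(3)) / 5 = -11/5 = -2.2
  s[X,Z] = ((0.1667)·(0.8333) + (-0.8333)·(-2.1667) + (2.1667)·(1.8333) + (-1.8333)·(-0.1667) + (1.1667)·(1.8333) + (-0.8333)·(-2.1667)) / 5 = 10.1667/5 = 2.0333
  s[Y,Y] = ((1)·(1) + (-4)·(-4) + (-3)·(-3) + (3)·(3) + (0)·(0) + (3)·(3)) / 5 = 44/5 = 8.8
  s[Y,Z] = ((1)·(0.8333) + (-4)·(-2.1667) + (-3)·(1.8333) + (3)·(-0.1667) + (0)·(1.8333) + (3)·(-2.1667)) / 5 = -3/5 = -0.6
  s[Z,Z] = ((0.8333)·(0.8333) + (-2.1667)·(-2.1667) + (1.8333)·(1.8333) + (-0.1667)·(-0.1667) + (1.8333)·(1.8333) + (-2.1667)·(-2.1667)) / 5 = 16.8333/5 = 3.3667
  Sample standard deviations s_i = √(s[i,i]):
  s(X) = √(2.1667) = 1.472
  s(Y) = √(8.8) = 2.9665
  s(Z) = √(3.3667) = 1.8348

Step 3 — r_{ij} = s_{ij} / (s_i · s_j):
  r[X,X] = 1 (diagonal).
  r[X,Y] = -2.2 / (1.472 · 2.9665) = -2.2 / 4.3665 = -0.5038
  r[X,Z] = 2.0333 / (1.472 · 1.8348) = 2.0333 / 2.7008 = 0.7529
  r[Y,Y] = 1 (diagonal).
  r[Y,Z] = -0.6 / (2.9665 · 1.8348) = -0.6 / 5.443 = -0.1102
  r[Z,Z] = 1 (diagonal).

R is symmetric with unit diagonal. Assembling:

R = [[1, -0.5038, 0.7529],
 [-0.5038, 1, -0.1102],
 [0.7529, -0.1102, 1]]


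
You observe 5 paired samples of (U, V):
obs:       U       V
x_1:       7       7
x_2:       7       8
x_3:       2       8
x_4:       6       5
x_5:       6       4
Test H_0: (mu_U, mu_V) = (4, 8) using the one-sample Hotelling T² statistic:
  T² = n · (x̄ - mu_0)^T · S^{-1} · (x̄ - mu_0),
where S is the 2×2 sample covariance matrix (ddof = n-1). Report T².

Step 1 — sample mean vector:
  mean(U) = (7 + 7 + 2 + 6 + 6) / 5 = 28/5 = 5.6
  mean(V) = (7 + 8 + 8 + 5 + 4) / 5 = 32/5 = 6.4
  x̄ = (5.6, 6.4),  deviation x̄ - mu_0 = (5.6, 6.4) - (4, 8) = (1.6, -1.6).

Step 2 — sample covariance matrix, S[i,j] = (1/(n-1)) · Σ_k (x_{k,i} - mean_i) · (x_{k,j} - mean_j), divisor n-1 = 4:
  S[U,U] = ((1.4)·(1.4) + (1.4)·(1.4) + (-3.6)·(-3.6) + (0.4)·(0.4) + (0.4)·(0.4)) / 4 = 17.2/4 = 4.3
  S[U,V] = ((1.4)·(0.6) + (1.4)·(1.6) + (-3.6)·(1.6) + (0.4)·(-1.4) + (0.4)·(-2.4)) / 4 = -4.2/4 = -1.05
  S[V,V] = ((0.6)·(0.6) + (1.6)·(1.6) + (1.6)·(1.6) + (-1.4)·(-1.4) + (-2.4)·(-2.4)) / 4 = 13.2/4 = 3.3
  S = [[4.3, -1.05],
 [-1.05, 3.3]].

Step 3 — invert S. det(S) = 4.3·3.3 - (-1.05)² = 13.0875.
  S^{-1} = (1/det) · [[d, -b], [-b, a]] = [[0.2521, 0.0802],
 [0.0802, 0.3286]].

Step 4 — quadratic form (x̄ - mu_0)^T · S^{-1} · (x̄ - mu_0):
  S^{-1} · (x̄ - mu_0) = (0.2751, -0.3973),
  (x̄ - mu_0)^T · [...] = (1.6)·(0.2751) + (-1.6)·(-0.3973) = 1.0758.

Step 5 — scale by n: T² = 5 · 1.0758 = 5.3792.

T² ≈ 5.3792


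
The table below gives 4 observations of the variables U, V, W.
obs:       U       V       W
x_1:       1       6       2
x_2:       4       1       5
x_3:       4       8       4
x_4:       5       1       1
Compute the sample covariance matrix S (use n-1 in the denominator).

Step 1 — column means:
  mean(U) = (1 + 4 + 4 + 5) / 4 = 14/4 = 3.5
  mean(V) = (6 + 1 + 8 + 1) / 4 = 16/4 = 4
  mean(W) = (2 + 5 + 4 + 1) / 4 = 12/4 = 3

Step 2 — sample covariance S[i,j] = (1/(n-1)) · Σ_k (x_{k,i} - mean_i) · (x_{k,j} - mean_j), with n-1 = 3.
  S[U,U] = ((-2.5)·(-2.5) + (0.5)·(0.5) + (0.5)·(0.5) + (1.5)·(1.5)) / 3 = 9/3 = 3
  S[U,V] = ((-2.5)·(2) + (0.5)·(-3) + (0.5)·(4) + (1.5)·(-3)) / 3 = -9/3 = -3
  S[U,W] = ((-2.5)·(-1) + (0.5)·(2) + (0.5)·(1) + (1.5)·(-2)) / 3 = 1/3 = 0.3333
  S[V,V] = ((2)·(2) + (-3)·(-3) + (4)·(4) + (-3)·(-3)) / 3 = 38/3 = 12.6667
  S[V,W] = ((2)·(-1) + (-3)·(2) + (4)·(1) + (-3)·(-2)) / 3 = 2/3 = 0.6667
  S[W,W] = ((-1)·(-1) + (2)·(2) + (1)·(1) + (-2)·(-2)) / 3 = 10/3 = 3.3333

S is symmetric (S[j,i] = S[i,j]). Assembling:

S = [[3, -3, 0.3333],
 [-3, 12.6667, 0.6667],
 [0.3333, 0.6667, 3.3333]]


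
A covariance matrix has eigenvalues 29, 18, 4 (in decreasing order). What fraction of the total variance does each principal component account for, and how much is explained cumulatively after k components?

Step 1 — total variance = trace(Sigma) = Σ λ_i = 29 + 18 + 4 = 51.

Step 2 — fraction explained by component i = λ_i / Σ λ:
  PC1: 29/51 = 0.5686
  PC2: 18/51 = 0.3529
  PC3: 4/51 = 0.0784

Step 3 — cumulative fraction after k components = (λ_1 + ... + λ_k) / Σ λ:
  k = 1: 29/51 = 0.5686
  k = 2: (29 + 18)/51 = 47/51 = 0.9216
  k = 3: (29 + 18 + 4)/51 = 51/51 = 1

Summary (fraction, with percent):

explained: PC1 0.5686 (56.86%), PC2 0.3529 (35.29%), PC3 0.0784 (7.84%);  cumulative: 0.5686, 0.9216, 1


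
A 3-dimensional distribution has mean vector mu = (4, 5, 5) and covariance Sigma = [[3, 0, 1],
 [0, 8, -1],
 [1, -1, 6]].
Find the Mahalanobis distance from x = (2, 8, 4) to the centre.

Step 1 — centre the observation: (x - mu) = (-2, 3, -1).

Step 2 — invert Sigma (cofactor / det for 3×3, or solve directly):
  Sigma^{-1} = [[0.3534, -0.0075, -0.0602],
 [-0.0075, 0.1278, 0.0226],
 [-0.0602, 0.0226, 0.1805]].

Step 3 — form the quadratic (x - mu)^T · Sigma^{-1} · (x - mu):
  Sigma^{-1} · (x - mu) = (-0.6692, 0.3759, 0.0075).
  (x - mu)^T · [Sigma^{-1} · (x - mu)] = (-2)·(-0.6692) + (3)·(0.3759) + (-1)·(0.0075) = 2.4586.

Step 4 — take square root: d = √(2.4586) ≈ 1.568.

d(x, mu) = √(2.4586) ≈ 1.568


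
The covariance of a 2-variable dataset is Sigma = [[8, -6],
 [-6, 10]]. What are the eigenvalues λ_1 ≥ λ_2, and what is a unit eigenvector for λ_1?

Step 1 — characteristic polynomial of 2×2 Sigma:
  det(Sigma - λI) = λ² - trace · λ + det = 0.
  trace = 8 + 10 = 18, det = 8·10 - (-6)² = 44.
Step 2 — discriminant:
  Δ = trace² - 4·det = 324 - 176 = 148.
Step 3 — eigenvalues:
  λ = (trace ± √Δ)/2 = (18 ± 12.1655)/2,
  λ_1 = 15.0828,  λ_2 = 2.9172.

Step 4 — unit eigenvector for λ_1: solve (Sigma - λ_1 I)v = 0. First row:
  (8 - 15.0828)·v_x + (-6)·v_y = 0, i.e. (-7.0828)·v_x + (-6)·v_y = 0,
  so v ∝ (b, λ_1 - a) = (-6, 7.0828); multiply by -1 so the first entry is positive: u = (6, -7.0828).
  ||u|| = √((6)² + (-7.0828)²) = √(86.1655) ≈ 9.2825,
  v_1 = u/||u|| ≈ (0.6464, -0.763) (||v_1|| = 1).

λ_1 = 15.0828,  λ_2 = 2.9172;  v_1 ≈ (0.6464, -0.763)


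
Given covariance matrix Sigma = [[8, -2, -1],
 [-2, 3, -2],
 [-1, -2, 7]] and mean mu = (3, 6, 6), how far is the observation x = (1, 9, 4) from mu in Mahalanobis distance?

Step 1 — centre the observation: (x - mu) = (-2, 3, -2).

Step 2 — invert Sigma (cofactor / det for 3×3, or solve directly):
  Sigma^{-1} = [[0.1753, 0.1649, 0.0722],
 [0.1649, 0.567, 0.1856],
 [0.0722, 0.1856, 0.2062]].

Step 3 — form the quadratic (x - mu)^T · Sigma^{-1} · (x - mu):
  Sigma^{-1} · (x - mu) = (0, 1, 0).
  (x - mu)^T · [Sigma^{-1} · (x - mu)] = (-2)·(0) + (3)·(1) + (-2)·(0) = 3.

Step 4 — take square root: d = √(3) ≈ 1.7321.

d(x, mu) = √(3) ≈ 1.7321


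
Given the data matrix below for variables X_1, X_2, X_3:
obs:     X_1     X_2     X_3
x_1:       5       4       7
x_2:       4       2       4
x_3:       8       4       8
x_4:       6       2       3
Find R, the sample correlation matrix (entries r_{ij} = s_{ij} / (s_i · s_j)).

Step 1 — column means:
  mean(X_1) = (5 + 4 + 8 + 6) / 4 = 23/4 = 5.75
  mean(X_2) = (4 + 2 + 4 + 2) / 4 = 12/4 = 3
  mean(X_3) = (7 + 4 + 8 + 3) / 4 = 22/4 = 5.5

Step 2 — sample variances and covariances s[i,j] = (1/(n-1)) · Σ_k (x_{k,i} - mean_i) · (x_{k,j} - mean_j), with n-1 = 3:
  s[X_1,X_1] = ((-0.75)·(-0.75) + (-1.75)·(-1.75) + (2.25)·(2.25) + (0.25)·(0.25)) / 3 = 8.75/3 = 2.9167
  s[X_1,X_2] = ((-0.75)·(1) + (-1.75)·(-1) + (2.25)·(1) + (0.25)·(-1)) / 3 = 3/3 = 1
  s[X_1,X_3] = ((-0.75)·(1.5) + (-1.75)·(-1.5) + (2.25)·(2.5) + (0.25)·(-2.5)) / 3 = 6.5/3 = 2.1667
  s[X_2,X_2] = ((1)·(1) + (-1)·(-1) + (1)·(1) + (-1)·(-1)) / 3 = 4/3 = 1.3333
  s[X_2,X_3] = ((1)·(1.5) + (-1)·(-1.5) + (1)·(2.5) + (-1)·(-2.5)) / 3 = 8/3 = 2.6667
  s[X_3,X_3] = ((1.5)·(1.5) + (-1.5)·(-1.5) + (2.5)·(2.5) + (-2.5)·(-2.5)) / 3 = 17/3 = 5.6667
  Sample standard deviations s_i = √(s[i,i]):
  s(X_1) = √(2.9167) = 1.7078
  s(X_2) = √(1.3333) = 1.1547
  s(X_3) = √(5.6667) = 2.3805

Step 3 — r_{ij} = s_{ij} / (s_i · s_j):
  r[X_1,X_1] = 1 (diagonal).
  r[X_1,X_2] = 1 / (1.7078 · 1.1547) = 1 / 1.972 = 0.5071
  r[X_1,X_3] = 2.1667 / (1.7078 · 2.3805) = 2.1667 / 4.0654 = 0.5329
  r[X_2,X_2] = 1 (diagonal).
  r[X_2,X_3] = 2.6667 / (1.1547 · 2.3805) = 2.6667 / 2.7487 = 0.9701
  r[X_3,X_3] = 1 (diagonal).

R is symmetric with unit diagonal. Assembling:

R = [[1, 0.5071, 0.5329],
 [0.5071, 1, 0.9701],
 [0.5329, 0.9701, 1]]


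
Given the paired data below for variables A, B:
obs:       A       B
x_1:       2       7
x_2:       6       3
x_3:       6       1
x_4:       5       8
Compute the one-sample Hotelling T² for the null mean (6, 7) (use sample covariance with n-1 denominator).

Step 1 — sample mean vector:
  mean(A) = (2 + 6 + 6 + 5) / 4 = 19/4 = 4.75
  mean(B) = (7 + 3 + 1 + 8) / 4 = 19/4 = 4.75
  x̄ = (4.75, 4.75),  deviation x̄ - mu_0 = (4.75, 4.75) - (6, 7) = (-1.25, -2.25).

Step 2 — sample covariance matrix, S[i,j] = (1/(n-1)) · Σ_k (x_{k,i} - mean_i) · (x_{k,j} - mean_j), divisor n-1 = 3:
  S[A,A] = ((-2.75)·(-2.75) + (1.25)·(1.25) + (1.25)·(1.25) + (0.25)·(0.25)) / 3 = 10.75/3 = 3.5833
  S[A,B] = ((-2.75)·(2.25) + (1.25)·(-1.75) + (1.25)·(-3.75) + (0.25)·(3.25)) / 3 = -12.25/3 = -4.0833
  S[B,B] = ((2.25)·(2.25) + (-1.75)·(-1.75) + (-3.75)·(-3.75) + (3.25)·(3.25)) / 3 = 32.75/3 = 10.9167
  S = [[3.5833, -4.0833],
 [-4.0833, 10.9167]].

Step 3 — invert S. det(S) = 3.5833·10.9167 - (-4.0833)² = 22.4444.
  S^{-1} = (1/det) · [[d, -b], [-b, a]] = [[0.4864, 0.1819],
 [0.1819, 0.1597]].

Step 4 — quadratic form (x̄ - mu_0)^T · S^{-1} · (x̄ - mu_0):
  S^{-1} · (x̄ - mu_0) = (-1.0173, -0.5866),
  (x̄ - mu_0)^T · [...] = (-1.25)·(-1.0173) + (-2.25)·(-0.5866) = 2.5916.

Step 5 — scale by n: T² = 4 · 2.5916 = 10.3663.

T² ≈ 10.3663


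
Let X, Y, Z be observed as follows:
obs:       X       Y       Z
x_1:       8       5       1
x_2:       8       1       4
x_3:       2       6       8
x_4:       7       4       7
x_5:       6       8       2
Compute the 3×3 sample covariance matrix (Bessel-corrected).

Step 1 — column means:
  mean(X) = (8 + 8 + 2 + 7 + 6) / 5 = 31/5 = 6.2
  mean(Y) = (5 + 1 + 6 + 4 + 8) / 5 = 24/5 = 4.8
  mean(Z) = (1 + 4 + 8 + 7 + 2) / 5 = 22/5 = 4.4

Step 2 — sample covariance S[i,j] = (1/(n-1)) · Σ_k (x_{k,i} - mean_i) · (x_{k,j} - mean_j), with n-1 = 4.
  S[X,X] = ((1.8)·(1.8) + (1.8)·(1.8) + (-4.2)·(-4.2) + (0.8)·(0.8) + (-0.2)·(-0.2)) / 4 = 24.8/4 = 6.2
  S[X,Y] = ((1.8)·(0.2) + (1.8)·(-3.8) + (-4.2)·(1.2) + (0.8)·(-0.8) + (-0.2)·(3.2)) / 4 = -12.8/4 = -3.2
  S[X,Z] = ((1.8)·(-3.4) + (1.8)·(-0.4) + (-4.2)·(3.6) + (0.8)·(2.6) + (-0.2)·(-2.4)) / 4 = -19.4/4 = -4.85
  S[Y,Y] = ((0.2)·(0.2) + (-3.8)·(-3.8) + (1.2)·(1.2) + (-0.8)·(-0.8) + (3.2)·(3.2)) / 4 = 26.8/4 = 6.7
  S[Y,Z] = ((0.2)·(-3.4) + (-3.8)·(-0.4) + (1.2)·(3.6) + (-0.8)·(2.6) + (3.2)·(-2.4)) / 4 = -4.6/4 = -1.15
  S[Z,Z] = ((-3.4)·(-3.4) + (-0.4)·(-0.4) + (3.6)·(3.6) + (2.6)·(2.6) + (-2.4)·(-2.4)) / 4 = 37.2/4 = 9.3

S is symmetric (S[j,i] = S[i,j]). Assembling:

S = [[6.2, -3.2, -4.85],
 [-3.2, 6.7, -1.15],
 [-4.85, -1.15, 9.3]]


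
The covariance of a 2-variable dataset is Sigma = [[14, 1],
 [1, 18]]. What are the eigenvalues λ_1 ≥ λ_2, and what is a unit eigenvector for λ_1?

Step 1 — characteristic polynomial of 2×2 Sigma:
  det(Sigma - λI) = λ² - trace · λ + det = 0.
  trace = 14 + 18 = 32, det = 14·18 - (1)² = 251.
Step 2 — discriminant:
  Δ = trace² - 4·det = 1024 - 1004 = 20.
Step 3 — eigenvalues:
  λ = (trace ± √Δ)/2 = (32 ± 4.4721)/2,
  λ_1 = 18.2361,  λ_2 = 13.7639.

Step 4 — unit eigenvector for λ_1: solve (Sigma - λ_1 I)v = 0. First row:
  (14 - 18.2361)·v_x + (1)·v_y = 0, i.e. (-4.2361)·v_x + (1)·v_y = 0,
  so v ∝ (b, λ_1 - a) = (1, 4.2361) = u.
  ||u|| = √((1)² + (4.2361)²) = √(18.9443) ≈ 4.3525,
  v_1 = u/||u|| ≈ (0.2298, 0.9732) (||v_1|| = 1).

λ_1 = 18.2361,  λ_2 = 13.7639;  v_1 ≈ (0.2298, 0.9732)


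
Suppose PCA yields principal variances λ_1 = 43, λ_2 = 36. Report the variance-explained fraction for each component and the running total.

Step 1 — total variance = trace(Sigma) = Σ λ_i = 43 + 36 = 79.

Step 2 — fraction explained by component i = λ_i / Σ λ:
  PC1: 43/79 = 0.5443
  PC2: 36/79 = 0.4557

Step 3 — cumulative fraction after k components = (λ_1 + ... + λ_k) / Σ λ:
  k = 1: 43/79 = 0.5443
  k = 2: (43 + 36)/79 = 79/79 = 1

Summary (fraction, with percent):

explained: PC1 0.5443 (54.43%), PC2 0.4557 (45.57%);  cumulative: 0.5443, 1


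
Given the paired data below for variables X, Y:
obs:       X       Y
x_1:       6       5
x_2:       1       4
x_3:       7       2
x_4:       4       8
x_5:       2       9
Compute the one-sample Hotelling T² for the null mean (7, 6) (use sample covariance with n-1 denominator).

Step 1 — sample mean vector:
  mean(X) = (6 + 1 + 7 + 4 + 2) / 5 = 20/5 = 4
  mean(Y) = (5 + 4 + 2 + 8 + 9) / 5 = 28/5 = 5.6
  x̄ = (4, 5.6),  deviation x̄ - mu_0 = (4, 5.6) - (7, 6) = (-3, -0.4).

Step 2 — sample covariance matrix, S[i,j] = (1/(n-1)) · Σ_k (x_{k,i} - mean_i) · (x_{k,j} - mean_j), divisor n-1 = 4:
  S[X,X] = ((2)·(2) + (-3)·(-3) + (3)·(3) + (0)·(0) + (-2)·(-2)) / 4 = 26/4 = 6.5
  S[X,Y] = ((2)·(-0.6) + (-3)·(-1.6) + (3)·(-3.6) + (0)·(2.4) + (-2)·(3.4)) / 4 = -14/4 = -3.5
  S[Y,Y] = ((-0.6)·(-0.6) + (-1.6)·(-1.6) + (-3.6)·(-3.6) + (2.4)·(2.4) + (3.4)·(3.4)) / 4 = 33.2/4 = 8.3
  S = [[6.5, -3.5],
 [-3.5, 8.3]].

Step 3 — invert S. det(S) = 6.5·8.3 - (-3.5)² = 41.7.
  S^{-1} = (1/det) · [[d, -b], [-b, a]] = [[0.199, 0.0839],
 [0.0839, 0.1559]].

Step 4 — quadratic form (x̄ - mu_0)^T · S^{-1} · (x̄ - mu_0):
  S^{-1} · (x̄ - mu_0) = (-0.6307, -0.3141),
  (x̄ - mu_0)^T · [...] = (-3)·(-0.6307) + (-0.4)·(-0.3141) = 2.0177.

Step 5 — scale by n: T² = 5 · 2.0177 = 10.0887.

T² ≈ 10.0887


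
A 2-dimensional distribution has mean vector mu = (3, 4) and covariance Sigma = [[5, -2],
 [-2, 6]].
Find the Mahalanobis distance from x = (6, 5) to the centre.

Step 1 — centre the observation: (x - mu) = (3, 1).

Step 2 — invert Sigma. det(Sigma) = 5·6 - (-2)² = 26.
  Sigma^{-1} = (1/det) · [[d, -b], [-b, a]] = [[0.2308, 0.0769],
 [0.0769, 0.1923]].

Step 3 — form the quadratic (x - mu)^T · Sigma^{-1} · (x - mu):
  Sigma^{-1} · (x - mu) = (0.7692, 0.4231).
  (x - mu)^T · [Sigma^{-1} · (x - mu)] = (3)·(0.7692) + (1)·(0.4231) = 2.7308.

Step 4 — take square root: d = √(2.7308) ≈ 1.6525.

d(x, mu) = √(2.7308) ≈ 1.6525


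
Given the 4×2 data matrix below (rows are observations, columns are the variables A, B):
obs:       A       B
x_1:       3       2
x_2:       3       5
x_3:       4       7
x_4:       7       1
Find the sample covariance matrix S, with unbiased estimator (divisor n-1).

Step 1 — column means:
  mean(A) = (3 + 3 + 4 + 7) / 4 = 17/4 = 4.25
  mean(B) = (2 + 5 + 7 + 1) / 4 = 15/4 = 3.75

Step 2 — sample covariance S[i,j] = (1/(n-1)) · Σ_k (x_{k,i} - mean_i) · (x_{k,j} - mean_j), with n-1 = 3.
  S[A,A] = ((-1.25)·(-1.25) + (-1.25)·(-1.25) + (-0.25)·(-0.25) + (2.75)·(2.75)) / 3 = 10.75/3 = 3.5833
  S[A,B] = ((-1.25)·(-1.75) + (-1.25)·(1.25) + (-0.25)·(3.25) + (2.75)·(-2.75)) / 3 = -7.75/3 = -2.5833
  S[B,B] = ((-1.75)·(-1.75) + (1.25)·(1.25) + (3.25)·(3.25) + (-2.75)·(-2.75)) / 3 = 22.75/3 = 7.5833

S is symmetric (S[j,i] = S[i,j]). Assembling:

S = [[3.5833, -2.5833],
 [-2.5833, 7.5833]]


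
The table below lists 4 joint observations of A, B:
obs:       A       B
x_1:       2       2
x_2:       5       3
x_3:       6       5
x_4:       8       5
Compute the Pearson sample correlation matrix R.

Step 1 — column means:
  mean(A) = (2 + 5 + 6 + 8) / 4 = 21/4 = 5.25
  mean(B) = (2 + 3 + 5 + 5) / 4 = 15/4 = 3.75

Step 2 — sample variances and covariances s[i,j] = (1/(n-1)) · Σ_k (x_{k,i} - mean_i) · (x_{k,j} - mean_j), with n-1 = 3:
  s[A,A] = ((-3.25)·(-3.25) + (-0.25)·(-0.25) + (0.75)·(0.75) + (2.75)·(2.75)) / 3 = 18.75/3 = 6.25
  s[A,B] = ((-3.25)·(-1.75) + (-0.25)·(-0.75) + (0.75)·(1.25) + (2.75)·(1.25)) / 3 = 10.25/3 = 3.4167
  s[B,B] = ((-1.75)·(-1.75) + (-0.75)·(-0.75) + (1.25)·(1.25) + (1.25)·(1.25)) / 3 = 6.75/3 = 2.25
  Sample standard deviations s_i = √(s[i,i]):
  s(A) = √(6.25) = 2.5
  s(B) = √(2.25) = 1.5

Step 3 — r_{ij} = s_{ij} / (s_i · s_j):
  r[A,A] = 1 (diagonal).
  r[A,B] = 3.4167 / (2.5 · 1.5) = 3.4167 / 3.75 = 0.9111
  r[B,B] = 1 (diagonal).

R is symmetric with unit diagonal. Assembling:

R = [[1, 0.9111],
 [0.9111, 1]]


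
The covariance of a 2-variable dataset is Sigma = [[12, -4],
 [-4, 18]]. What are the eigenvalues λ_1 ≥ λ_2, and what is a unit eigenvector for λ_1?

Step 1 — characteristic polynomial of 2×2 Sigma:
  det(Sigma - λI) = λ² - trace · λ + det = 0.
  trace = 12 + 18 = 30, det = 12·18 - (-4)² = 200.
Step 2 — discriminant:
  Δ = trace² - 4·det = 900 - 800 = 100.
Step 3 — eigenvalues:
  λ = (trace ± √Δ)/2 = (30 ± 10)/2,
  λ_1 = 20,  λ_2 = 10.

Step 4 — unit eigenvector for λ_1: solve (Sigma - λ_1 I)v = 0. First row:
  (12 - 20)·v_x + (-4)·v_y = 0, i.e. (-8)·v_x + (-4)·v_y = 0,
  so v ∝ (b, λ_1 - a) = (-4, 8); multiply by -1 so the first entry is positive: u = (4, -8).
  ||u|| = √((4)² + (-8)²) = √(80) ≈ 8.9443,
  v_1 = u/||u|| ≈ (0.4472, -0.8944) (||v_1|| = 1).

λ_1 = 20,  λ_2 = 10;  v_1 ≈ (0.4472, -0.8944)


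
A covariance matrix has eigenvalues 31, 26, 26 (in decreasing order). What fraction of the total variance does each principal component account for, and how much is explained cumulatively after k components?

Step 1 — total variance = trace(Sigma) = Σ λ_i = 31 + 26 + 26 = 83.

Step 2 — fraction explained by component i = λ_i / Σ λ:
  PC1: 31/83 = 0.3735
  PC2: 26/83 = 0.3133
  PC3: 26/83 = 0.3133

Step 3 — cumulative fraction after k components = (λ_1 + ... + λ_k) / Σ λ:
  k = 1: 31/83 = 0.3735
  k = 2: (31 + 26)/83 = 57/83 = 0.6867
  k = 3: (31 + 26 + 26)/83 = 83/83 = 1

Summary (fraction, with percent):

explained: PC1 0.3735 (37.35%), PC2 0.3133 (31.33%), PC3 0.3133 (31.33%);  cumulative: 0.3735, 0.6867, 1


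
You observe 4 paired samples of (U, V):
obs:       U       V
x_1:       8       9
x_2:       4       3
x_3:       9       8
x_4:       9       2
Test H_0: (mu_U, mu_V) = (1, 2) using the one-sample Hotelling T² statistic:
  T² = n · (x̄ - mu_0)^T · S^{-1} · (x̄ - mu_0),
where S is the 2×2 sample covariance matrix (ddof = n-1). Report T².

Step 1 — sample mean vector:
  mean(U) = (8 + 4 + 9 + 9) / 4 = 30/4 = 7.5
  mean(V) = (9 + 3 + 8 + 2) / 4 = 22/4 = 5.5
  x̄ = (7.5, 5.5),  deviation x̄ - mu_0 = (7.5, 5.5) - (1, 2) = (6.5, 3.5).

Step 2 — sample covariance matrix, S[i,j] = (1/(n-1)) · Σ_k (x_{k,i} - mean_i) · (x_{k,j} - mean_j), divisor n-1 = 3:
  S[U,U] = ((0.5)·(0.5) + (-3.5)·(-3.5) + (1.5)·(1.5) + (1.5)·(1.5)) / 3 = 17/3 = 5.6667
  S[U,V] = ((0.5)·(3.5) + (-3.5)·(-2.5) + (1.5)·(2.5) + (1.5)·(-3.5)) / 3 = 9/3 = 3
  S[V,V] = ((3.5)·(3.5) + (-2.5)·(-2.5) + (2.5)·(2.5) + (-3.5)·(-3.5)) / 3 = 37/3 = 12.3333
  S = [[5.6667, 3],
 [3, 12.3333]].

Step 3 — invert S. det(S) = 5.6667·12.3333 - (3)² = 60.8889.
  S^{-1} = (1/det) · [[d, -b], [-b, a]] = [[0.2026, -0.0493],
 [-0.0493, 0.0931]].

Step 4 — quadratic form (x̄ - mu_0)^T · S^{-1} · (x̄ - mu_0):
  S^{-1} · (x̄ - mu_0) = (1.1442, 0.0055),
  (x̄ - mu_0)^T · [...] = (6.5)·(1.1442) + (3.5)·(0.0055) = 7.4562.

Step 5 — scale by n: T² = 4 · 7.4562 = 29.8248.

T² ≈ 29.8248


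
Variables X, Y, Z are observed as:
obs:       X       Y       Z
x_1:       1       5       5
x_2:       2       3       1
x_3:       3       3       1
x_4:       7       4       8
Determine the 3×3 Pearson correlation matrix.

Step 1 — column means:
  mean(X) = (1 + 2 + 3 + 7) / 4 = 13/4 = 3.25
  mean(Y) = (5 + 3 + 3 + 4) / 4 = 15/4 = 3.75
  mean(Z) = (5 + 1 + 1 + 8) / 4 = 15/4 = 3.75

Step 2 — sample variances and covariances s[i,j] = (1/(n-1)) · Σ_k (x_{k,i} - mean_i) · (x_{k,j} - mean_j), with n-1 = 3:
  s[X,X] = ((-2.25)·(-2.25) + (-1.25)·(-1.25) + (-0.25)·(-0.25) + (3.75)·(3.75)) / 3 = 20.75/3 = 6.9167
  s[X,Y] = ((-2.25)·(1.25) + (-1.25)·(-0.75) + (-0.25)·(-0.75) + (3.75)·(0.25)) / 3 = -0.75/3 = -0.25
  s[X,Z] = ((-2.25)·(1.25) + (-1.25)·(-2.75) + (-0.25)·(-2.75) + (3.75)·(4.25)) / 3 = 17.25/3 = 5.75
  s[Y,Y] = ((1.25)·(1.25) + (-0.75)·(-0.75) + (-0.75)·(-0.75) + (0.25)·(0.25)) / 3 = 2.75/3 = 0.9167
  s[Y,Z] = ((1.25)·(1.25) + (-0.75)·(-2.75) + (-0.75)·(-2.75) + (0.25)·(4.25)) / 3 = 6.75/3 = 2.25
  s[Z,Z] = ((1.25)·(1.25) + (-2.75)·(-2.75) + (-2.75)·(-2.75) + (4.25)·(4.25)) / 3 = 34.75/3 = 11.5833
  Sample standard deviations s_i = √(s[i,i]):
  s(X) = √(6.9167) = 2.63
  s(Y) = √(0.9167) = 0.9574
  s(Z) = √(11.5833) = 3.4034

Step 3 — r_{ij} = s_{ij} / (s_i · s_j):
  r[X,X] = 1 (diagonal).
  r[X,Y] = -0.25 / (2.63 · 0.9574) = -0.25 / 2.518 = -0.0993
  r[X,Z] = 5.75 / (2.63 · 3.4034) = 5.75 / 8.9509 = 0.6424
  r[Y,Y] = 1 (diagonal).
  r[Y,Z] = 2.25 / (0.9574 · 3.4034) = 2.25 / 3.2585 = 0.6905
  r[Z,Z] = 1 (diagonal).

R is symmetric with unit diagonal. Assembling:

R = [[1, -0.0993, 0.6424],
 [-0.0993, 1, 0.6905],
 [0.6424, 0.6905, 1]]


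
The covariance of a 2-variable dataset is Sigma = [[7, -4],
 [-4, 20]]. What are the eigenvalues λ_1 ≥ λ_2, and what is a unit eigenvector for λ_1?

Step 1 — characteristic polynomial of 2×2 Sigma:
  det(Sigma - λI) = λ² - trace · λ + det = 0.
  trace = 7 + 20 = 27, det = 7·20 - (-4)² = 124.
Step 2 — discriminant:
  Δ = trace² - 4·det = 729 - 496 = 233.
Step 3 — eigenvalues:
  λ = (trace ± √Δ)/2 = (27 ± 15.2643)/2,
  λ_1 = 21.1322,  λ_2 = 5.8678.

Step 4 — unit eigenvector for λ_1: solve (Sigma - λ_1 I)v = 0. First row:
  (7 - 21.1322)·v_x + (-4)·v_y = 0, i.e. (-14.1322)·v_x + (-4)·v_y = 0,
  so v ∝ (b, λ_1 - a) = (-4, 14.1322); multiply by -1 so the first entry is positive: u = (4, -14.1322).
  ||u|| = √((4)² + (-14.1322)²) = √(215.7182) ≈ 14.6873,
  v_1 = u/||u|| ≈ (0.2723, -0.9622) (||v_1|| = 1).

λ_1 = 21.1322,  λ_2 = 5.8678;  v_1 ≈ (0.2723, -0.9622)


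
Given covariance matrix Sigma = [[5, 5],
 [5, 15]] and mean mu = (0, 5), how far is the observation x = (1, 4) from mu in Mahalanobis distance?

Step 1 — centre the observation: (x - mu) = (1, -1).

Step 2 — invert Sigma. det(Sigma) = 5·15 - (5)² = 50.
  Sigma^{-1} = (1/det) · [[d, -b], [-b, a]] = [[0.3, -0.1],
 [-0.1, 0.1]].

Step 3 — form the quadratic (x - mu)^T · Sigma^{-1} · (x - mu):
  Sigma^{-1} · (x - mu) = (0.4, -0.2).
  (x - mu)^T · [Sigma^{-1} · (x - mu)] = (1)·(0.4) + (-1)·(-0.2) = 0.6.

Step 4 — take square root: d = √(0.6) ≈ 0.7746.

d(x, mu) = √(0.6) ≈ 0.7746


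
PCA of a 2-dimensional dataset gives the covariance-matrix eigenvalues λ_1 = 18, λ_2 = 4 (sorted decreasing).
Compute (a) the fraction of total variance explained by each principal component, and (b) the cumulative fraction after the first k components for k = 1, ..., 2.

Step 1 — total variance = trace(Sigma) = Σ λ_i = 18 + 4 = 22.

Step 2 — fraction explained by component i = λ_i / Σ λ:
  PC1: 18/22 = 0.8182
  PC2: 4/22 = 0.1818

Step 3 — cumulative fraction after k components = (λ_1 + ... + λ_k) / Σ λ:
  k = 1: 18/22 = 0.8182
  k = 2: (18 + 4)/22 = 22/22 = 1

Summary (fraction, with percent):

explained: PC1 0.8182 (81.82%), PC2 0.1818 (18.18%);  cumulative: 0.8182, 1


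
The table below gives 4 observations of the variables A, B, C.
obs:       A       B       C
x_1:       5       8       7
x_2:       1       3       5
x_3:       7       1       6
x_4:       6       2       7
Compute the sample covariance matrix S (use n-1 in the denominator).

Step 1 — column means:
  mean(A) = (5 + 1 + 7 + 6) / 4 = 19/4 = 4.75
  mean(B) = (8 + 3 + 1 + 2) / 4 = 14/4 = 3.5
  mean(C) = (7 + 5 + 6 + 7) / 4 = 25/4 = 6.25

Step 2 — sample covariance S[i,j] = (1/(n-1)) · Σ_k (x_{k,i} - mean_i) · (x_{k,j} - mean_j), with n-1 = 3.
  S[A,A] = ((0.25)·(0.25) + (-3.75)·(-3.75) + (2.25)·(2.25) + (1.25)·(1.25)) / 3 = 20.75/3 = 6.9167
  S[A,B] = ((0.25)·(4.5) + (-3.75)·(-0.5) + (2.25)·(-2.5) + (1.25)·(-1.5)) / 3 = -4.5/3 = -1.5
  S[A,C] = ((0.25)·(0.75) + (-3.75)·(-1.25) + (2.25)·(-0.25) + (1.25)·(0.75)) / 3 = 5.25/3 = 1.75
  S[B,B] = ((4.5)·(4.5) + (-0.5)·(-0.5) + (-2.5)·(-2.5) + (-1.5)·(-1.5)) / 3 = 29/3 = 9.6667
  S[B,C] = ((4.5)·(0.75) + (-0.5)·(-1.25) + (-2.5)·(-0.25) + (-1.5)·(0.75)) / 3 = 3.5/3 = 1.1667
  S[C,C] = ((0.75)·(0.75) + (-1.25)·(-1.25) + (-0.25)·(-0.25) + (0.75)·(0.75)) / 3 = 2.75/3 = 0.9167

S is symmetric (S[j,i] = S[i,j]). Assembling:

S = [[6.9167, -1.5, 1.75],
 [-1.5, 9.6667, 1.1667],
 [1.75, 1.1667, 0.9167]]


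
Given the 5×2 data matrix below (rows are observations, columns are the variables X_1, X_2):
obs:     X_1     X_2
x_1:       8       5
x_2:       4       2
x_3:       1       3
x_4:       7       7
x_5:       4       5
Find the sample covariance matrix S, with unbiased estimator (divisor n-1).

Step 1 — column means:
  mean(X_1) = (8 + 4 + 1 + 7 + 4) / 5 = 24/5 = 4.8
  mean(X_2) = (5 + 2 + 3 + 7 + 5) / 5 = 22/5 = 4.4

Step 2 — sample covariance S[i,j] = (1/(n-1)) · Σ_k (x_{k,i} - mean_i) · (x_{k,j} - mean_j), with n-1 = 4.
  S[X_1,X_1] = ((3.2)·(3.2) + (-0.8)·(-0.8) + (-3.8)·(-3.8) + (2.2)·(2.2) + (-0.8)·(-0.8)) / 4 = 30.8/4 = 7.7
  S[X_1,X_2] = ((3.2)·(0.6) + (-0.8)·(-2.4) + (-3.8)·(-1.4) + (2.2)·(2.6) + (-0.8)·(0.6)) / 4 = 14.4/4 = 3.6
  S[X_2,X_2] = ((0.6)·(0.6) + (-2.4)·(-2.4) + (-1.4)·(-1.4) + (2.6)·(2.6) + (0.6)·(0.6)) / 4 = 15.2/4 = 3.8

S is symmetric (S[j,i] = S[i,j]). Assembling:

S = [[7.7, 3.6],
 [3.6, 3.8]]


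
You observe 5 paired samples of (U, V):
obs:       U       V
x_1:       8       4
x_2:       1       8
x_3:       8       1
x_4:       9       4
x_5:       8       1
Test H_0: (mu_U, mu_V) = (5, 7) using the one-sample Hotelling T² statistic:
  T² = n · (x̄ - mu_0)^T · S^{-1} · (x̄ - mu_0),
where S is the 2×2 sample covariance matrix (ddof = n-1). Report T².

Step 1 — sample mean vector:
  mean(U) = (8 + 1 + 8 + 9 + 8) / 5 = 34/5 = 6.8
  mean(V) = (4 + 8 + 1 + 4 + 1) / 5 = 18/5 = 3.6
  x̄ = (6.8, 3.6),  deviation x̄ - mu_0 = (6.8, 3.6) - (5, 7) = (1.8, -3.4).

Step 2 — sample covariance matrix, S[i,j] = (1/(n-1)) · Σ_k (x_{k,i} - mean_i) · (x_{k,j} - mean_j), divisor n-1 = 4:
  S[U,U] = ((1.2)·(1.2) + (-5.8)·(-5.8) + (1.2)·(1.2) + (2.2)·(2.2) + (1.2)·(1.2)) / 4 = 42.8/4 = 10.7
  S[U,V] = ((1.2)·(0.4) + (-5.8)·(4.4) + (1.2)·(-2.6) + (2.2)·(0.4) + (1.2)·(-2.6)) / 4 = -30.4/4 = -7.6
  S[V,V] = ((0.4)·(0.4) + (4.4)·(4.4) + (-2.6)·(-2.6) + (0.4)·(0.4) + (-2.6)·(-2.6)) / 4 = 33.2/4 = 8.3
  S = [[10.7, -7.6],
 [-7.6, 8.3]].

Step 3 — invert S. det(S) = 10.7·8.3 - (-7.6)² = 31.05.
  S^{-1} = (1/det) · [[d, -b], [-b, a]] = [[0.2673, 0.2448],
 [0.2448, 0.3446]].

Step 4 — quadratic form (x̄ - mu_0)^T · S^{-1} · (x̄ - mu_0):
  S^{-1} · (x̄ - mu_0) = (-0.351, -0.7311),
  (x̄ - mu_0)^T · [...] = (1.8)·(-0.351) + (-3.4)·(-0.7311) = 1.8538.

Step 5 — scale by n: T² = 5 · 1.8538 = 9.2689.

T² ≈ 9.2689


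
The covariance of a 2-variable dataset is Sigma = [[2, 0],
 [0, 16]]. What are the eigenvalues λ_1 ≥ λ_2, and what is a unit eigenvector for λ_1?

Step 1 — characteristic polynomial of 2×2 Sigma:
  det(Sigma - λI) = λ² - trace · λ + det = 0.
  trace = 2 + 16 = 18, det = 2·16 - (0)² = 32.
Step 2 — discriminant:
  Δ = trace² - 4·det = 324 - 128 = 196.
Step 3 — eigenvalues:
  λ = (trace ± √Δ)/2 = (18 ± 14)/2,
  λ_1 = 16,  λ_2 = 2.

Step 4 — unit eigenvector for λ_1: Sigma is diagonal, so its eigenvectors are the coordinate axes. λ_1 = 16 is the diagonal entry on the second coordinate axis, hence
  v_1 = (0, 1) (||v_1|| = 1).

λ_1 = 16,  λ_2 = 2;  v_1 ≈ (0, 1)


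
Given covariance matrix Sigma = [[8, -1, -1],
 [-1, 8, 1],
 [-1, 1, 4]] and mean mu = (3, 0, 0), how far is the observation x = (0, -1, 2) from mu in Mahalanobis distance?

Step 1 — centre the observation: (x - mu) = (-3, -1, 2).

Step 2 — invert Sigma (cofactor / det for 3×3, or solve directly):
  Sigma^{-1} = [[0.1303, 0.0126, 0.0294],
 [0.0126, 0.1303, -0.0294],
 [0.0294, -0.0294, 0.2647]].

Step 3 — form the quadratic (x - mu)^T · Sigma^{-1} · (x - mu):
  Sigma^{-1} · (x - mu) = (-0.3445, -0.2269, 0.4706).
  (x - mu)^T · [Sigma^{-1} · (x - mu)] = (-3)·(-0.3445) + (-1)·(-0.2269) + (2)·(0.4706) = 2.2017.

Step 4 — take square root: d = √(2.2017) ≈ 1.4838.

d(x, mu) = √(2.2017) ≈ 1.4838


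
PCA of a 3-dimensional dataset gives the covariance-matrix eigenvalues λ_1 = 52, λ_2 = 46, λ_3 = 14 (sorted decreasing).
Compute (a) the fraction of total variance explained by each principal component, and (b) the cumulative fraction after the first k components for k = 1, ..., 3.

Step 1 — total variance = trace(Sigma) = Σ λ_i = 52 + 46 + 14 = 112.

Step 2 — fraction explained by component i = λ_i / Σ λ:
  PC1: 52/112 = 0.4643
  PC2: 46/112 = 0.4107
  PC3: 14/112 = 0.125

Step 3 — cumulative fraction after k components = (λ_1 + ... + λ_k) / Σ λ:
  k = 1: 52/112 = 0.4643
  k = 2: (52 + 46)/112 = 98/112 = 0.875
  k = 3: (52 + 46 + 14)/112 = 112/112 = 1

Summary (fraction, with percent):

explained: PC1 0.4643 (46.43%), PC2 0.4107 (41.07%), PC3 0.125 (12.5%);  cumulative: 0.4643, 0.875, 1


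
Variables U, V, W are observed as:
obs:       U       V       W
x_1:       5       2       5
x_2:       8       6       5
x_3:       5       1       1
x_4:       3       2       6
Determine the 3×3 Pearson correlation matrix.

Step 1 — column means:
  mean(U) = (5 + 8 + 5 + 3) / 4 = 21/4 = 5.25
  mean(V) = (2 + 6 + 1 + 2) / 4 = 11/4 = 2.75
  mean(W) = (5 + 5 + 1 + 6) / 4 = 17/4 = 4.25

Step 2 — sample variances and covariances s[i,j] = (1/(n-1)) · Σ_k (x_{k,i} - mean_i) · (x_{k,j} - mean_j), with n-1 = 3:
  s[U,U] = ((-0.25)·(-0.25) + (2.75)·(2.75) + (-0.25)·(-0.25) + (-2.25)·(-2.25)) / 3 = 12.75/3 = 4.25
  s[U,V] = ((-0.25)·(-0.75) + (2.75)·(3.25) + (-0.25)·(-1.75) + (-2.25)·(-0.75)) / 3 = 11.25/3 = 3.75
  s[U,W] = ((-0.25)·(0.75) + (2.75)·(0.75) + (-0.25)·(-3.25) + (-2.25)·(1.75)) / 3 = -1.25/3 = -0.4167
  s[V,V] = ((-0.75)·(-0.75) + (3.25)·(3.25) + (-1.75)·(-1.75) + (-0.75)·(-0.75)) / 3 = 14.75/3 = 4.9167
  s[V,W] = ((-0.75)·(0.75) + (3.25)·(0.75) + (-1.75)·(-3.25) + (-0.75)·(1.75)) / 3 = 6.25/3 = 2.0833
  s[W,W] = ((0.75)·(0.75) + (0.75)·(0.75) + (-3.25)·(-3.25) + (1.75)·(1.75)) / 3 = 14.75/3 = 4.9167
  Sample standard deviations s_i = √(s[i,i]):
  s(U) = √(4.25) = 2.0616
  s(V) = √(4.9167) = 2.2174
  s(W) = √(4.9167) = 2.2174

Step 3 — r_{ij} = s_{ij} / (s_i · s_j):
  r[U,U] = 1 (diagonal).
  r[U,V] = 3.75 / (2.0616 · 2.2174) = 3.75 / 4.5712 = 0.8204
  r[U,W] = -0.4167 / (2.0616 · 2.2174) = -0.4167 / 4.5712 = -0.0912
  r[V,V] = 1 (diagonal).
  r[V,W] = 2.0833 / (2.2174 · 2.2174) = 2.0833 / 4.9167 = 0.4237
  r[W,W] = 1 (diagonal).

R is symmetric with unit diagonal. Assembling:

R = [[1, 0.8204, -0.0912],
 [0.8204, 1, 0.4237],
 [-0.0912, 0.4237, 1]]


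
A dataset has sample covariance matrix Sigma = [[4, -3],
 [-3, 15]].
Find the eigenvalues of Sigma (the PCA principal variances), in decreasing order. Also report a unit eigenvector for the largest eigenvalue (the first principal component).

Step 1 — characteristic polynomial of 2×2 Sigma:
  det(Sigma - λI) = λ² - trace · λ + det = 0.
  trace = 4 + 15 = 19, det = 4·15 - (-3)² = 51.
Step 2 — discriminant:
  Δ = trace² - 4·det = 361 - 204 = 157.
Step 3 — eigenvalues:
  λ = (trace ± √Δ)/2 = (19 ± 12.53)/2,
  λ_1 = 15.765,  λ_2 = 3.235.

Step 4 — unit eigenvector for λ_1: solve (Sigma - λ_1 I)v = 0. First row:
  (4 - 15.765)·v_x + (-3)·v_y = 0, i.e. (-11.765)·v_x + (-3)·v_y = 0,
  so v ∝ (b, λ_1 - a) = (-3, 11.765); multiply by -1 so the first entry is positive: u = (3, -11.765).
  ||u|| = √((3)² + (-11.765)²) = √(147.4148) ≈ 12.1414,
  v_1 = u/||u|| ≈ (0.2471, -0.969) (||v_1|| = 1).

λ_1 = 15.765,  λ_2 = 3.235;  v_1 ≈ (0.2471, -0.969)


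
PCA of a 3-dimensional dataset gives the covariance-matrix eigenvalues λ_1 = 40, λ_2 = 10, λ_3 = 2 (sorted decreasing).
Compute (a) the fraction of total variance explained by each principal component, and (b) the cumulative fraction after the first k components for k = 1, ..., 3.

Step 1 — total variance = trace(Sigma) = Σ λ_i = 40 + 10 + 2 = 52.

Step 2 — fraction explained by component i = λ_i / Σ λ:
  PC1: 40/52 = 0.7692
  PC2: 10/52 = 0.1923
  PC3: 2/52 = 0.0385

Step 3 — cumulative fraction after k components = (λ_1 + ... + λ_k) / Σ λ:
  k = 1: 40/52 = 0.7692
  k = 2: (40 + 10)/52 = 50/52 = 0.9615
  k = 3: (40 + 10 + 2)/52 = 52/52 = 1

Summary (fraction, with percent):

explained: PC1 0.7692 (76.92%), PC2 0.1923 (19.23%), PC3 0.0385 (3.85%);  cumulative: 0.7692, 0.9615, 1


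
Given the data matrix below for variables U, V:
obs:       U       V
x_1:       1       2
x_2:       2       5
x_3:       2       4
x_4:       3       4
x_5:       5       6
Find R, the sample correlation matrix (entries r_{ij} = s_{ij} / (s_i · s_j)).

Step 1 — column means:
  mean(U) = (1 + 2 + 2 + 3 + 5) / 5 = 13/5 = 2.6
  mean(V) = (2 + 5 + 4 + 4 + 6) / 5 = 21/5 = 4.2

Step 2 — sample variances and covariances s[i,j] = (1/(n-1)) · Σ_k (x_{k,i} - mean_i) · (x_{k,j} - mean_j), with n-1 = 4:
  s[U,U] = ((-1.6)·(-1.6) + (-0.6)·(-0.6) + (-0.6)·(-0.6) + (0.4)·(0.4) + (2.4)·(2.4)) / 4 = 9.2/4 = 2.3
  s[U,V] = ((-1.6)·(-2.2) + (-0.6)·(0.8) + (-0.6)·(-0.2) + (0.4)·(-0.2) + (2.4)·(1.8)) / 4 = 7.4/4 = 1.85
  s[V,V] = ((-2.2)·(-2.2) + (0.8)·(0.8) + (-0.2)·(-0.2) + (-0.2)·(-0.2) + (1.8)·(1.8)) / 4 = 8.8/4 = 2.2
  Sample standard deviations s_i = √(s[i,i]):
  s(U) = √(2.3) = 1.5166
  s(V) = √(2.2) = 1.4832

Step 3 — r_{ij} = s_{ij} / (s_i · s_j):
  r[U,U] = 1 (diagonal).
  r[U,V] = 1.85 / (1.5166 · 1.4832) = 1.85 / 2.2494 = 0.8224
  r[V,V] = 1 (diagonal).

R is symmetric with unit diagonal. Assembling:

R = [[1, 0.8224],
 [0.8224, 1]]


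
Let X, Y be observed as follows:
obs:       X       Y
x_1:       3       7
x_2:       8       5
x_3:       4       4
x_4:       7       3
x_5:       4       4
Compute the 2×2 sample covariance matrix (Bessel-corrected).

Step 1 — column means:
  mean(X) = (3 + 8 + 4 + 7 + 4) / 5 = 26/5 = 5.2
  mean(Y) = (7 + 5 + 4 + 3 + 4) / 5 = 23/5 = 4.6

Step 2 — sample covariance S[i,j] = (1/(n-1)) · Σ_k (x_{k,i} - mean_i) · (x_{k,j} - mean_j), with n-1 = 4.
  S[X,X] = ((-2.2)·(-2.2) + (2.8)·(2.8) + (-1.2)·(-1.2) + (1.8)·(1.8) + (-1.2)·(-1.2)) / 4 = 18.8/4 = 4.7
  S[X,Y] = ((-2.2)·(2.4) + (2.8)·(0.4) + (-1.2)·(-0.6) + (1.8)·(-1.6) + (-1.2)·(-0.6)) / 4 = -5.6/4 = -1.4
  S[Y,Y] = ((2.4)·(2.4) + (0.4)·(0.4) + (-0.6)·(-0.6) + (-1.6)·(-1.6) + (-0.6)·(-0.6)) / 4 = 9.2/4 = 2.3

S is symmetric (S[j,i] = S[i,j]). Assembling:

S = [[4.7, -1.4],
 [-1.4, 2.3]]


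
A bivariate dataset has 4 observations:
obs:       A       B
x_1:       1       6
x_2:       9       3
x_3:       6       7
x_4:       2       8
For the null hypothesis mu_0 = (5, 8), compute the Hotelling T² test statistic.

Step 1 — sample mean vector:
  mean(A) = (1 + 9 + 6 + 2) / 4 = 18/4 = 4.5
  mean(B) = (6 + 3 + 7 + 8) / 4 = 24/4 = 6
  x̄ = (4.5, 6),  deviation x̄ - mu_0 = (4.5, 6) - (5, 8) = (-0.5, -2).

Step 2 — sample covariance matrix, S[i,j] = (1/(n-1)) · Σ_k (x_{k,i} - mean_i) · (x_{k,j} - mean_j), divisor n-1 = 3:
  S[A,A] = ((-3.5)·(-3.5) + (4.5)·(4.5) + (1.5)·(1.5) + (-2.5)·(-2.5)) / 3 = 41/3 = 13.6667
  S[A,B] = ((-3.5)·(0) + (4.5)·(-3) + (1.5)·(1) + (-2.5)·(2)) / 3 = -17/3 = -5.6667
  S[B,B] = ((0)·(0) + (-3)·(-3) + (1)·(1) + (2)·(2)) / 3 = 14/3 = 4.6667
  S = [[13.6667, -5.6667],
 [-5.6667, 4.6667]].

Step 3 — invert S. det(S) = 13.6667·4.6667 - (-5.6667)² = 31.6667.
  S^{-1} = (1/det) · [[d, -b], [-b, a]] = [[0.1474, 0.1789],
 [0.1789, 0.4316]].

Step 4 — quadratic form (x̄ - mu_0)^T · S^{-1} · (x̄ - mu_0):
  S^{-1} · (x̄ - mu_0) = (-0.4316, -0.9526),
  (x̄ - mu_0)^T · [...] = (-0.5)·(-0.4316) + (-2)·(-0.9526) = 2.1211.

Step 5 — scale by n: T² = 4 · 2.1211 = 8.4842.

T² ≈ 8.4842


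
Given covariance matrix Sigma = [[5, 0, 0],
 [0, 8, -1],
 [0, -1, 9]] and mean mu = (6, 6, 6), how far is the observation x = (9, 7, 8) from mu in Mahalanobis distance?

Step 1 — centre the observation: (x - mu) = (3, 1, 2).

Step 2 — invert Sigma (cofactor / det for 3×3, or solve directly):
  Sigma^{-1} = [[0.2, 0, 0],
 [0, 0.1268, 0.0141],
 [0, 0.0141, 0.1127]].

Step 3 — form the quadratic (x - mu)^T · Sigma^{-1} · (x - mu):
  Sigma^{-1} · (x - mu) = (0.6, 0.1549, 0.2394).
  (x - mu)^T · [Sigma^{-1} · (x - mu)] = (3)·(0.6) + (1)·(0.1549) + (2)·(0.2394) = 2.4338.

Step 4 — take square root: d = √(2.4338) ≈ 1.5601.

d(x, mu) = √(2.4338) ≈ 1.5601


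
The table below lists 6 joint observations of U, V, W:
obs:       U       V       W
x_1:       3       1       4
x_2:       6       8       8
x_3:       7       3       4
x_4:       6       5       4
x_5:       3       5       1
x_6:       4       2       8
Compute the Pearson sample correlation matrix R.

Step 1 — column means:
  mean(U) = (3 + 6 + 7 + 6 + 3 + 4) / 6 = 29/6 = 4.8333
  mean(V) = (1 + 8 + 3 + 5 + 5 + 2) / 6 = 24/6 = 4
  mean(W) = (4 + 8 + 4 + 4 + 1 + 8) / 6 = 29/6 = 4.8333

Step 2 — sample variances and covariances s[i,j] = (1/(n-1)) · Σ_k (x_{k,i} - mean_i) · (x_{k,j} - mean_j), with n-1 = 5:
  s[U,U] = ((-1.8333)·(-1.8333) + (1.1667)·(1.1667) + (2.1667)·(2.1667) + (1.1667)·(1.1667) + (-1.8333)·(-1.8333) + (-0.8333)·(-0.8333)) / 5 = 14.8333/5 = 2.9667
  s[U,V] = ((-1.8333)·(-3) + (1.1667)·(4) + (2.1667)·(-1) + (1.1667)·(1) + (-1.8333)·(1) + (-0.8333)·(-2)) / 5 = 9/5 = 1.8
  s[U,W] = ((-1.8333)·(-0.8333) + (1.1667)·(3.1667) + (2.1667)·(-0.8333) + (1.1667)·(-0.8333) + (-1.8333)·(-3.8333) + (-0.8333)·(3.1667)) / 5 = 6.8333/5 = 1.3667
  s[V,V] = ((-3)·(-3) + (4)·(4) + (-1)·(-1) + (1)·(1) + (1)·(1) + (-2)·(-2)) / 5 = 32/5 = 6.4
  s[V,W] = ((-3)·(-0.8333) + (4)·(3.1667) + (-1)·(-0.8333) + (1)·(-0.8333) + (1)·(-3.8333) + (-2)·(3.1667)) / 5 = 5/5 = 1
  s[W,W] = ((-0.8333)·(-0.8333) + (3.1667)·(3.1667) + (-0.8333)·(-0.8333) + (-0.8333)·(-0.8333) + (-3.8333)·(-3.8333) + (3.1667)·(3.1667)) / 5 = 36.8333/5 = 7.3667
  Sample standard deviations s_i = √(s[i,i]):
  s(U) = √(2.9667) = 1.7224
  s(V) = √(6.4) = 2.5298
  s(W) = √(7.3667) = 2.7142

Step 3 — r_{ij} = s_{ij} / (s_i · s_j):
  r[U,U] = 1 (diagonal).
  r[U,V] = 1.8 / (1.7224 · 2.5298) = 1.8 / 4.3574 = 0.4131
  r[U,W] = 1.3667 / (1.7224 · 2.7142) = 1.3667 / 4.6749 = 0.2923
  r[V,V] = 1 (diagonal).
  r[V,W] = 1 / (2.5298 · 2.7142) = 1 / 6.8663 = 0.1456
  r[W,W] = 1 (diagonal).

R is symmetric with unit diagonal. Assembling:

R = [[1, 0.4131, 0.2923],
 [0.4131, 1, 0.1456],
 [0.2923, 0.1456, 1]]


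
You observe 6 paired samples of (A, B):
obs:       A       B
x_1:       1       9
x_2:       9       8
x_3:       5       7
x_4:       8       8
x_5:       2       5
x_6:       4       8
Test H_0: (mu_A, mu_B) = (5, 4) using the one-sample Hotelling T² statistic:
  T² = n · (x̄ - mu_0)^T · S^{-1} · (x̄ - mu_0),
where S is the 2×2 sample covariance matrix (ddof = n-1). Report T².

Step 1 — sample mean vector:
  mean(A) = (1 + 9 + 5 + 8 + 2 + 4) / 6 = 29/6 = 4.8333
  mean(B) = (9 + 8 + 7 + 8 + 5 + 8) / 6 = 45/6 = 7.5
  x̄ = (4.8333, 7.5),  deviation x̄ - mu_0 = (4.8333, 7.5) - (5, 4) = (-0.1667, 3.5).

Step 2 — sample covariance matrix, S[i,j] = (1/(n-1)) · Σ_k (x_{k,i} - mean_i) · (x_{k,j} - mean_j), divisor n-1 = 5:
  S[A,A] = ((-3.8333)·(-3.8333) + (4.1667)·(4.1667) + (0.1667)·(0.1667) + (3.1667)·(3.1667) + (-2.8333)·(-2.8333) + (-0.8333)·(-0.8333)) / 5 = 50.8333/5 = 10.1667
  S[A,B] = ((-3.8333)·(1.5) + (4.1667)·(0.5) + (0.1667)·(-0.5) + (3.1667)·(0.5) + (-2.8333)·(-2.5) + (-0.8333)·(0.5)) / 5 = 4.5/5 = 0.9
  S[B,B] = ((1.5)·(1.5) + (0.5)·(0.5) + (-0.5)·(-0.5) + (0.5)·(0.5) + (-2.5)·(-2.5) + (0.5)·(0.5)) / 5 = 9.5/5 = 1.9
  S = [[10.1667, 0.9],
 [0.9, 1.9]].

Step 3 — invert S. det(S) = 10.1667·1.9 - (0.9)² = 18.5067.
  S^{-1} = (1/det) · [[d, -b], [-b, a]] = [[0.1027, -0.0486],
 [-0.0486, 0.5494]].

Step 4 — quadratic form (x̄ - mu_0)^T · S^{-1} · (x̄ - mu_0):
  S^{-1} · (x̄ - mu_0) = (-0.1873, 1.9308),
  (x̄ - mu_0)^T · [...] = (-0.1667)·(-0.1873) + (3.5)·(1.9308) = 6.7891.

Step 5 — scale by n: T² = 6 · 6.7891 = 40.7349.

T² ≈ 40.7349
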